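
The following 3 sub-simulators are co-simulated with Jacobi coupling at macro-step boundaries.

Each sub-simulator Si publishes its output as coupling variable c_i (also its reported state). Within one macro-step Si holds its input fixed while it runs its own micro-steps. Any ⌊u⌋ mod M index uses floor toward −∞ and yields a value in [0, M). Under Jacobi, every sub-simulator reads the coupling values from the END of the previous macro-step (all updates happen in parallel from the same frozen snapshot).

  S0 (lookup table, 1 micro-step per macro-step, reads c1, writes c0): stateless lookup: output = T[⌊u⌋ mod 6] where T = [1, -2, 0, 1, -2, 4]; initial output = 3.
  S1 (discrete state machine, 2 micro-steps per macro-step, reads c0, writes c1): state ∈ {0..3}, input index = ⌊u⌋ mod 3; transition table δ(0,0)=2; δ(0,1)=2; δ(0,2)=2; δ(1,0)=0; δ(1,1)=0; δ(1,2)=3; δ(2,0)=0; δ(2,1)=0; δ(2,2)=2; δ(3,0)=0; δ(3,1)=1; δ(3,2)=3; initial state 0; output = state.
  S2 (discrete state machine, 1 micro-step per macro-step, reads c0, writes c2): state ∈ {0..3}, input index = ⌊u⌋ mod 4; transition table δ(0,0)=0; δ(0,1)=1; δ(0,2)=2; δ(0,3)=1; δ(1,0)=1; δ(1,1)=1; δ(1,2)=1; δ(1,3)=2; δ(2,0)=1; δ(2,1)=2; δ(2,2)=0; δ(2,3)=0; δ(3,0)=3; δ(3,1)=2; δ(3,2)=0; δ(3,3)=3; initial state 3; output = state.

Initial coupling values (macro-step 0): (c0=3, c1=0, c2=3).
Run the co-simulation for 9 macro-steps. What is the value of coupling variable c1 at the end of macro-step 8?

macro 1: S0 reads c1=0 → after 1×micro: 1; S1 reads c0=3 → after 2×micro: 0; S2 reads c0=3 → after 1×micro: 3 ⇒ (c0=1, c1=0, c2=3)
macro 2: S0 reads c1=0 → after 1×micro: 1; S1 reads c0=1 → after 2×micro: 0; S2 reads c0=1 → after 1×micro: 2 ⇒ (c0=1, c1=0, c2=2)
macro 3: S0 reads c1=0 → after 1×micro: 1; S1 reads c0=1 → after 2×micro: 0; S2 reads c0=1 → after 1×micro: 2 ⇒ (c0=1, c1=0, c2=2)
macro 4: S0 reads c1=0 → after 1×micro: 1; S1 reads c0=1 → after 2×micro: 0; S2 reads c0=1 → after 1×micro: 2 ⇒ (c0=1, c1=0, c2=2)
macro 5: S0 reads c1=0 → after 1×micro: 1; S1 reads c0=1 → after 2×micro: 0; S2 reads c0=1 → after 1×micro: 2 ⇒ (c0=1, c1=0, c2=2)
macro 6: S0 reads c1=0 → after 1×micro: 1; S1 reads c0=1 → after 2×micro: 0; S2 reads c0=1 → after 1×micro: 2 ⇒ (c0=1, c1=0, c2=2)
macro 7: S0 reads c1=0 → after 1×micro: 1; S1 reads c0=1 → after 2×micro: 0; S2 reads c0=1 → after 1×micro: 2 ⇒ (c0=1, c1=0, c2=2)
macro 8: S0 reads c1=0 → after 1×micro: 1; S1 reads c0=1 → after 2×micro: 0; S2 reads c0=1 → after 1×micro: 2 ⇒ (c0=1, c1=0, c2=2)
macro 9: S0 reads c1=0 → after 1×micro: 1; S1 reads c0=1 → after 2×micro: 0; S2 reads c0=1 → after 1×micro: 2 ⇒ (c0=1, c1=0, c2=2)

c1 at macro-step 8 = 0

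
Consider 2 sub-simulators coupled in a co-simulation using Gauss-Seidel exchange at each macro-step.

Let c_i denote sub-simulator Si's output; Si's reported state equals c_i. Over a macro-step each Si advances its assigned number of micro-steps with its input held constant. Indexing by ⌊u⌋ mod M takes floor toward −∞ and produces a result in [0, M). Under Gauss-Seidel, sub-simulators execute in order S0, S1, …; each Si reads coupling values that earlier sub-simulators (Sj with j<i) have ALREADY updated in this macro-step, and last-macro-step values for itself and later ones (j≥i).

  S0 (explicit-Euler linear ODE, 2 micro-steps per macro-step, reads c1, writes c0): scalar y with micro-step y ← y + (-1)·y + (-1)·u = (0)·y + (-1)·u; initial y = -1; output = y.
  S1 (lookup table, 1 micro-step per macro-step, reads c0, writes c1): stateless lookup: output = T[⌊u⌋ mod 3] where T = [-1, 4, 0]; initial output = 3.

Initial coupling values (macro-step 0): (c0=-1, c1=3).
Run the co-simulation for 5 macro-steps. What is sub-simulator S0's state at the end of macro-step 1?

S0 state at macro-step 1 = -3

macro 1: S0 reads c1=3 → after 2×micro: -3; S1 reads c0=-3 → after 1×micro: -1 ⇒ (c0=-3, c1=-1)
macro 2: S0 reads c1=-1 → after 2×micro: 1; S1 reads c0=1 → after 1×micro: 4 ⇒ (c0=1, c1=4)
macro 3: S0 reads c1=4 → after 2×micro: -4; S1 reads c0=-4 → after 1×micro: 0 ⇒ (c0=-4, c1=0)
macro 4: S0 reads c1=0 → after 2×micro: 0; S1 reads c0=0 → after 1×micro: -1 ⇒ (c0=0, c1=-1)
macro 5: S0 reads c1=-1 → after 2×micro: 1; S1 reads c0=1 → after 1×micro: 4 ⇒ (c0=1, c1=4)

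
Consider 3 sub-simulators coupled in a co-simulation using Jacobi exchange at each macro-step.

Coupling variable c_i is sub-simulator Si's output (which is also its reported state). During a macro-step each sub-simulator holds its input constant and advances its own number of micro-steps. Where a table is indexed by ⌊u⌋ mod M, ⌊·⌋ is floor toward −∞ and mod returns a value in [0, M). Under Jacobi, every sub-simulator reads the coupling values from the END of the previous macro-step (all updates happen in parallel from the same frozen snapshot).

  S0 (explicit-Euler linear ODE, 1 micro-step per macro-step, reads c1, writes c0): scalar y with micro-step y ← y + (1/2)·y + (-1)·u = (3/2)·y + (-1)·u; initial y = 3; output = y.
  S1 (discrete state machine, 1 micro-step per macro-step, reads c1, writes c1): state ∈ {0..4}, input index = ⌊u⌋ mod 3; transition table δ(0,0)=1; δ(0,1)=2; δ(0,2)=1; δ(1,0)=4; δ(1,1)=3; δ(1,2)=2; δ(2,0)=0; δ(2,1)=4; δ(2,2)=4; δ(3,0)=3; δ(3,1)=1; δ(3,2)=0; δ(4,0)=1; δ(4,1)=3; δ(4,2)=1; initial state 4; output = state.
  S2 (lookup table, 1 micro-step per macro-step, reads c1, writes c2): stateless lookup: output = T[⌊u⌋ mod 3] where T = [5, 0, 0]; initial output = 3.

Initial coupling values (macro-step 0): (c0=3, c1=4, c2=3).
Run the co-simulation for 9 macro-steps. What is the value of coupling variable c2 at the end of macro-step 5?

c2 at macro-step 5 = 5

macro 1: S0 reads c1=4 → after 1×micro: 1/2; S1 reads c1=4 → after 1×micro: 3; S2 reads c1=4 → after 1×micro: 0 ⇒ (c0=1/2, c1=3, c2=0)
macro 2: S0 reads c1=3 → after 1×micro: -9/4; S1 reads c1=3 → after 1×micro: 3; S2 reads c1=3 → after 1×micro: 5 ⇒ (c0=-9/4, c1=3, c2=5)
macro 3: S0 reads c1=3 → after 1×micro: -51/8; S1 reads c1=3 → after 1×micro: 3; S2 reads c1=3 → after 1×micro: 5 ⇒ (c0=-51/8, c1=3, c2=5)
macro 4: S0 reads c1=3 → after 1×micro: -201/16; S1 reads c1=3 → after 1×micro: 3; S2 reads c1=3 → after 1×micro: 5 ⇒ (c0=-201/16, c1=3, c2=5)
macro 5: S0 reads c1=3 → after 1×micro: -699/32; S1 reads c1=3 → after 1×micro: 3; S2 reads c1=3 → after 1×micro: 5 ⇒ (c0=-699/32, c1=3, c2=5)
macro 6: S0 reads c1=3 → after 1×micro: -2289/64; S1 reads c1=3 → after 1×micro: 3; S2 reads c1=3 → after 1×micro: 5 ⇒ (c0=-2289/64, c1=3, c2=5)
macro 7: S0 reads c1=3 → after 1×micro: -7251/128; S1 reads c1=3 → after 1×micro: 3; S2 reads c1=3 → after 1×micro: 5 ⇒ (c0=-7251/128, c1=3, c2=5)
macro 8: S0 reads c1=3 → after 1×micro: -22521/256; S1 reads c1=3 → after 1×micro: 3; S2 reads c1=3 → after 1×micro: 5 ⇒ (c0=-22521/256, c1=3, c2=5)
macro 9: S0 reads c1=3 → after 1×micro: -69099/512; S1 reads c1=3 → after 1×micro: 3; S2 reads c1=3 → after 1×micro: 5 ⇒ (c0=-69099/512, c1=3, c2=5)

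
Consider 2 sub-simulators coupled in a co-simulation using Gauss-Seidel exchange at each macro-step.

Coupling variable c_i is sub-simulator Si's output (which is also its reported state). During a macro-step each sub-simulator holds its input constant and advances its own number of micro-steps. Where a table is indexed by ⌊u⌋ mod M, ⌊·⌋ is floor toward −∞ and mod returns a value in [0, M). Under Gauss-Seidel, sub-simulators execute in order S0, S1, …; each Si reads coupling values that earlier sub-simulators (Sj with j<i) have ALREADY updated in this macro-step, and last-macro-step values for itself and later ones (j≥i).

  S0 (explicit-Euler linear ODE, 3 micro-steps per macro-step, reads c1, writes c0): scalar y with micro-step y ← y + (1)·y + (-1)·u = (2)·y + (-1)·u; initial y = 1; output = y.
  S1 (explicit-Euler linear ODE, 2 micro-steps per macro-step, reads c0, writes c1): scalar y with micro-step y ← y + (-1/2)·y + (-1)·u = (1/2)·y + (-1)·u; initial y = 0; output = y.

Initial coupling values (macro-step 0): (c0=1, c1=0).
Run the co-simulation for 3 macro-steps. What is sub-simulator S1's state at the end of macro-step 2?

S1 state at macro-step 2 = -225

macro 1: S0 reads c1=0 → after 3×micro: 8; S1 reads c0=8 → after 2×micro: -12 ⇒ (c0=8, c1=-12)
macro 2: S0 reads c1=-12 → after 3×micro: 148; S1 reads c0=148 → after 2×micro: -225 ⇒ (c0=148, c1=-225)
macro 3: S0 reads c1=-225 → after 3×micro: 2759; S1 reads c0=2759 → after 2×micro: -16779/4 ⇒ (c0=2759, c1=-16779/4)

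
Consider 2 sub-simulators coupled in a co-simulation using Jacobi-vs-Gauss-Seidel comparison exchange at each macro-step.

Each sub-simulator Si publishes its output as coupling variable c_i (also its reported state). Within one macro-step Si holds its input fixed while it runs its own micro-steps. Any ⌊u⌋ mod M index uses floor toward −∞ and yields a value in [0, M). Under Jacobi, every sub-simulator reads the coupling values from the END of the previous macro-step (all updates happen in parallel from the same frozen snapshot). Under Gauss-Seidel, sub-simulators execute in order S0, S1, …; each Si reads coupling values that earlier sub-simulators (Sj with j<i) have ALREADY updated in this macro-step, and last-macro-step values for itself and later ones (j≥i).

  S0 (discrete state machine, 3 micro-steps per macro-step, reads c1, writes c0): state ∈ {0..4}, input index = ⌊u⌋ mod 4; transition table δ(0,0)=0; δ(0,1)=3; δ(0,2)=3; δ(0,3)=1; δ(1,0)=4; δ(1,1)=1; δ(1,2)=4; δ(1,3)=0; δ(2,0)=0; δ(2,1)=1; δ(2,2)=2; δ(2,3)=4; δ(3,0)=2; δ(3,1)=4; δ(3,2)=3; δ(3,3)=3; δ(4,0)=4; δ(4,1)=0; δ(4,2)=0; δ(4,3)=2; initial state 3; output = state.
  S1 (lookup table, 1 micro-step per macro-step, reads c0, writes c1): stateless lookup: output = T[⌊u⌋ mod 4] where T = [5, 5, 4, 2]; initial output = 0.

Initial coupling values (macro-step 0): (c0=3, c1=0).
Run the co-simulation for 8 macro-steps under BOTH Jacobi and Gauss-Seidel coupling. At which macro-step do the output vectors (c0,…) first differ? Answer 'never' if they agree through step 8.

[Jacobi] macro 1: S0 reads c1=0 → after 3×micro: 0; S1 reads c0=3 → after 1×micro: 2 ⇒ (c0=0, c1=2)
[Jacobi] macro 2: S0 reads c1=2 → after 3×micro: 3; S1 reads c0=0 → after 1×micro: 5 ⇒ (c0=3, c1=5)
[Jacobi] macro 3: S0 reads c1=5 → after 3×micro: 3; S1 reads c0=3 → after 1×micro: 2 ⇒ (c0=3, c1=2)
[Jacobi] macro 4: S0 reads c1=2 → after 3×micro: 3; S1 reads c0=3 → after 1×micro: 2 ⇒ (c0=3, c1=2)
[Jacobi] macro 5: S0 reads c1=2 → after 3×micro: 3; S1 reads c0=3 → after 1×micro: 2 ⇒ (c0=3, c1=2)
[Jacobi] macro 6: S0 reads c1=2 → after 3×micro: 3; S1 reads c0=3 → after 1×micro: 2 ⇒ (c0=3, c1=2)
[Jacobi] macro 7: S0 reads c1=2 → after 3×micro: 3; S1 reads c0=3 → after 1×micro: 2 ⇒ (c0=3, c1=2)
[Jacobi] macro 8: S0 reads c1=2 → after 3×micro: 3; S1 reads c0=3 → after 1×micro: 2 ⇒ (c0=3, c1=2)
[Gauss-Seidel] macro 1: S0 reads c1=0 → after 3×micro: 0; S1 reads c0=0 → after 1×micro: 5 ⇒ (c0=0, c1=5)
[Gauss-Seidel] macro 2: S0 reads c1=5 → after 3×micro: 0; S1 reads c0=0 → after 1×micro: 5 ⇒ (c0=0, c1=5)
[Gauss-Seidel] macro 3: S0 reads c1=5 → after 3×micro: 0; S1 reads c0=0 → after 1×micro: 5 ⇒ (c0=0, c1=5)
[Gauss-Seidel] macro 4: S0 reads c1=5 → after 3×micro: 0; S1 reads c0=0 → after 1×micro: 5 ⇒ (c0=0, c1=5)
[Gauss-Seidel] macro 5: S0 reads c1=5 → after 3×micro: 0; S1 reads c0=0 → after 1×micro: 5 ⇒ (c0=0, c1=5)
[Gauss-Seidel] macro 6: S0 reads c1=5 → after 3×micro: 0; S1 reads c0=0 → after 1×micro: 5 ⇒ (c0=0, c1=5)
[Gauss-Seidel] macro 7: S0 reads c1=5 → after 3×micro: 0; S1 reads c0=0 → after 1×micro: 5 ⇒ (c0=0, c1=5)
[Gauss-Seidel] macro 8: S0 reads c1=5 → after 3×micro: 0; S1 reads c0=0 → after 1×micro: 5 ⇒ (c0=0, c1=5)

first divergence at macro-step: 1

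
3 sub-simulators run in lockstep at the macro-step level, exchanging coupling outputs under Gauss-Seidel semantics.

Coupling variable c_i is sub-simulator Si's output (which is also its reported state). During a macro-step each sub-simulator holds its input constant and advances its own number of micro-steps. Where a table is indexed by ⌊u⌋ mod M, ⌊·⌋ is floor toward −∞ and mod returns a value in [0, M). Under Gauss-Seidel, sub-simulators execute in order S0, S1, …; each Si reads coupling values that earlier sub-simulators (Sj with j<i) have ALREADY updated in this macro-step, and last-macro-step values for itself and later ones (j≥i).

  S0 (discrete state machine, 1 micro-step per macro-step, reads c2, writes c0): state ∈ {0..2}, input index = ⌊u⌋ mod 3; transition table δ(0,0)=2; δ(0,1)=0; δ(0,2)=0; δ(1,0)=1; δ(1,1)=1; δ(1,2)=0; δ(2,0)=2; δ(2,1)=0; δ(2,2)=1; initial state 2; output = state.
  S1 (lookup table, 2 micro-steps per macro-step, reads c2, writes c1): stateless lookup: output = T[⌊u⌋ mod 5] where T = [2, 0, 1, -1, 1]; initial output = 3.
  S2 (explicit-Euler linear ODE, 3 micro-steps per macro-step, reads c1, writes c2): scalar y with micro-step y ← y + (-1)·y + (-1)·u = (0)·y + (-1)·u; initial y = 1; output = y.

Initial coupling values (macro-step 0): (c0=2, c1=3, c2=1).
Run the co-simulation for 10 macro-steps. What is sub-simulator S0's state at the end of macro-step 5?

macro 1: S0 reads c2=1 → after 1×micro: 0; S1 reads c2=1 → after 2×micro: 0; S2 reads c1=0 → after 3×micro: 0 ⇒ (c0=0, c1=0, c2=0)
macro 2: S0 reads c2=0 → after 1×micro: 2; S1 reads c2=0 → after 2×micro: 2; S2 reads c1=2 → after 3×micro: -2 ⇒ (c0=2, c1=2, c2=-2)
macro 3: S0 reads c2=-2 → after 1×micro: 0; S1 reads c2=-2 → after 2×micro: -1; S2 reads c1=-1 → after 3×micro: 1 ⇒ (c0=0, c1=-1, c2=1)
macro 4: S0 reads c2=1 → after 1×micro: 0; S1 reads c2=1 → after 2×micro: 0; S2 reads c1=0 → after 3×micro: 0 ⇒ (c0=0, c1=0, c2=0)
macro 5: S0 reads c2=0 → after 1×micro: 2; S1 reads c2=0 → after 2×micro: 2; S2 reads c1=2 → after 3×micro: -2 ⇒ (c0=2, c1=2, c2=-2)
macro 6: S0 reads c2=-2 → after 1×micro: 0; S1 reads c2=-2 → after 2×micro: -1; S2 reads c1=-1 → after 3×micro: 1 ⇒ (c0=0, c1=-1, c2=1)
macro 7: S0 reads c2=1 → after 1×micro: 0; S1 reads c2=1 → after 2×micro: 0; S2 reads c1=0 → after 3×micro: 0 ⇒ (c0=0, c1=0, c2=0)
macro 8: S0 reads c2=0 → after 1×micro: 2; S1 reads c2=0 → after 2×micro: 2; S2 reads c1=2 → after 3×micro: -2 ⇒ (c0=2, c1=2, c2=-2)
macro 9: S0 reads c2=-2 → after 1×micro: 0; S1 reads c2=-2 → after 2×micro: -1; S2 reads c1=-1 → after 3×micro: 1 ⇒ (c0=0, c1=-1, c2=1)
macro 10: S0 reads c2=1 → after 1×micro: 0; S1 reads c2=1 → after 2×micro: 0; S2 reads c1=0 → after 3×micro: 0 ⇒ (c0=0, c1=0, c2=0)

S0 state at macro-step 5 = 2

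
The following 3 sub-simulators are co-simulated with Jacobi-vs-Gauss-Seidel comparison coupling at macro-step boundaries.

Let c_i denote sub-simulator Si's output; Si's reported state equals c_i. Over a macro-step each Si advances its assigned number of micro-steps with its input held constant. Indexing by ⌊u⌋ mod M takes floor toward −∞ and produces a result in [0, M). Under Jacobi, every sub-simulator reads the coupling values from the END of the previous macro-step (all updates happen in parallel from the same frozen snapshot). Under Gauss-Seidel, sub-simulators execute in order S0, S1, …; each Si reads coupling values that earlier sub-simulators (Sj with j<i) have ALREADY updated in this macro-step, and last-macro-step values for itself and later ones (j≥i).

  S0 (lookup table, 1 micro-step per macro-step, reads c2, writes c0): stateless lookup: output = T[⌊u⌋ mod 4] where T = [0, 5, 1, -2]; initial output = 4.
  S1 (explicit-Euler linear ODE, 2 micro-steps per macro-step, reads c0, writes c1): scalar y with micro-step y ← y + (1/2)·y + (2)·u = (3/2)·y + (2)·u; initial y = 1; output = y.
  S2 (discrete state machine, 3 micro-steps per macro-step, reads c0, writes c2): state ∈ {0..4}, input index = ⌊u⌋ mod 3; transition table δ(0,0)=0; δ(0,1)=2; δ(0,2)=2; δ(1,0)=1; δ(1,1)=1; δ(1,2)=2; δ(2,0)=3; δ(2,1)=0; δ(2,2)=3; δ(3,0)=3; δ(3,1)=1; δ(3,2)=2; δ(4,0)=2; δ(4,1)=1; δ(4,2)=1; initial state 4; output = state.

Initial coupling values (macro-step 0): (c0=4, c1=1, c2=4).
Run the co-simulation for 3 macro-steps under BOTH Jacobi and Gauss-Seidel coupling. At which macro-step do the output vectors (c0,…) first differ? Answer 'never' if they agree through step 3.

[Jacobi] macro 1: S0 reads c2=4 → after 1×micro: 0; S1 reads c0=4 → after 2×micro: 89/4; S2 reads c0=4 → after 3×micro: 1 ⇒ (c0=0, c1=89/4, c2=1)
[Jacobi] macro 2: S0 reads c2=1 → after 1×micro: 5; S1 reads c0=0 → after 2×micro: 801/16; S2 reads c0=0 → after 3×micro: 1 ⇒ (c0=5, c1=801/16, c2=1)
[Jacobi] macro 3: S0 reads c2=1 → after 1×micro: 5; S1 reads c0=5 → after 2×micro: 8809/64; S2 reads c0=5 → after 3×micro: 2 ⇒ (c0=5, c1=8809/64, c2=2)
[Gauss-Seidel] macro 1: S0 reads c2=4 → after 1×micro: 0; S1 reads c0=0 → after 2×micro: 9/4; S2 reads c0=0 → after 3×micro: 3 ⇒ (c0=0, c1=9/4, c2=3)
[Gauss-Seidel] macro 2: S0 reads c2=3 → after 1×micro: -2; S1 reads c0=-2 → after 2×micro: -79/16; S2 reads c0=-2 → after 3×micro: 1 ⇒ (c0=-2, c1=-79/16, c2=1)
[Gauss-Seidel] macro 3: S0 reads c2=1 → after 1×micro: 5; S1 reads c0=5 → after 2×micro: 889/64; S2 reads c0=5 → after 3×micro: 2 ⇒ (c0=5, c1=889/64, c2=2)

first divergence at macro-step: 1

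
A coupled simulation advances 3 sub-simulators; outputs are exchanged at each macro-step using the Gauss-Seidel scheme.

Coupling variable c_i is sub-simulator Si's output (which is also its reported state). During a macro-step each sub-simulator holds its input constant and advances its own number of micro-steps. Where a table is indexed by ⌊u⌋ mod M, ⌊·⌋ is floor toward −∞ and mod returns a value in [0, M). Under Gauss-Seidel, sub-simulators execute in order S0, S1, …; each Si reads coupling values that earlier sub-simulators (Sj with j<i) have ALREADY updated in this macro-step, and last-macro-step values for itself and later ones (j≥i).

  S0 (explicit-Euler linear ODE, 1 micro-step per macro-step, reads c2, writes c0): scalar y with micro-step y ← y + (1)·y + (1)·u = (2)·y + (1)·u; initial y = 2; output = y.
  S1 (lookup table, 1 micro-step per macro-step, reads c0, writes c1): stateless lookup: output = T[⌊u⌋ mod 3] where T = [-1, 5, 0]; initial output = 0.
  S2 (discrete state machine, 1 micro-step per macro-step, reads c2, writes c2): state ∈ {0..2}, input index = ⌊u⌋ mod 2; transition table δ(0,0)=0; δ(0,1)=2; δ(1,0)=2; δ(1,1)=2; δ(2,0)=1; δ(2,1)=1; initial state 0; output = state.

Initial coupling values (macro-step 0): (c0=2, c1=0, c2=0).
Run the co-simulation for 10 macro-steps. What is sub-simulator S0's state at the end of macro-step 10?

macro 1: S0 reads c2=0 → after 1×micro: 4; S1 reads c0=4 → after 1×micro: 5; S2 reads c2=0 → after 1×micro: 0 ⇒ (c0=4, c1=5, c2=0)
macro 2: S0 reads c2=0 → after 1×micro: 8; S1 reads c0=8 → after 1×micro: 0; S2 reads c2=0 → after 1×micro: 0 ⇒ (c0=8, c1=0, c2=0)
macro 3: S0 reads c2=0 → after 1×micro: 16; S1 reads c0=16 → after 1×micro: 5; S2 reads c2=0 → after 1×micro: 0 ⇒ (c0=16, c1=5, c2=0)
macro 4: S0 reads c2=0 → after 1×micro: 32; S1 reads c0=32 → after 1×micro: 0; S2 reads c2=0 → after 1×micro: 0 ⇒ (c0=32, c1=0, c2=0)
macro 5: S0 reads c2=0 → after 1×micro: 64; S1 reads c0=64 → after 1×micro: 5; S2 reads c2=0 → after 1×micro: 0 ⇒ (c0=64, c1=5, c2=0)
macro 6: S0 reads c2=0 → after 1×micro: 128; S1 reads c0=128 → after 1×micro: 0; S2 reads c2=0 → after 1×micro: 0 ⇒ (c0=128, c1=0, c2=0)
macro 7: S0 reads c2=0 → after 1×micro: 256; S1 reads c0=256 → after 1×micro: 5; S2 reads c2=0 → after 1×micro: 0 ⇒ (c0=256, c1=5, c2=0)
macro 8: S0 reads c2=0 → after 1×micro: 512; S1 reads c0=512 → after 1×micro: 0; S2 reads c2=0 → after 1×micro: 0 ⇒ (c0=512, c1=0, c2=0)
macro 9: S0 reads c2=0 → after 1×micro: 1024; S1 reads c0=1024 → after 1×micro: 5; S2 reads c2=0 → after 1×micro: 0 ⇒ (c0=1024, c1=5, c2=0)
macro 10: S0 reads c2=0 → after 1×micro: 2048; S1 reads c0=2048 → after 1×micro: 0; S2 reads c2=0 → after 1×micro: 0 ⇒ (c0=2048, c1=0, c2=0)

S0 state at macro-step 10 = 2048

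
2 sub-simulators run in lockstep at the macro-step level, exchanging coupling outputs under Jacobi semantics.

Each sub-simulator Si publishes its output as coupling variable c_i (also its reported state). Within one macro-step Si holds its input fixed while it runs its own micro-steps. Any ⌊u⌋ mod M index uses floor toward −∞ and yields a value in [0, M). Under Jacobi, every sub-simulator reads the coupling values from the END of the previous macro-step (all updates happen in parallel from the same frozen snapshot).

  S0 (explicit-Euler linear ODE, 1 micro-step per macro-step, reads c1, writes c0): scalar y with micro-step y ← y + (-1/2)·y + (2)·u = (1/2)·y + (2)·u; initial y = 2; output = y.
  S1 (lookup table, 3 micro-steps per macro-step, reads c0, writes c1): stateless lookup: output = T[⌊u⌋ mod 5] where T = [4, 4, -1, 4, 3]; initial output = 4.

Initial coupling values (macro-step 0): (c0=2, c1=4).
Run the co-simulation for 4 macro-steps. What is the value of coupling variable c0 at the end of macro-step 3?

c0 at macro-step 3 = 29/4

macro 1: S0 reads c1=4 → after 1×micro: 9; S1 reads c0=2 → after 3×micro: -1 ⇒ (c0=9, c1=-1)
macro 2: S0 reads c1=-1 → after 1×micro: 5/2; S1 reads c0=9 → after 3×micro: 3 ⇒ (c0=5/2, c1=3)
macro 3: S0 reads c1=3 → after 1×micro: 29/4; S1 reads c0=5/2 → after 3×micro: -1 ⇒ (c0=29/4, c1=-1)
macro 4: S0 reads c1=-1 → after 1×micro: 13/8; S1 reads c0=29/4 → after 3×micro: -1 ⇒ (c0=13/8, c1=-1)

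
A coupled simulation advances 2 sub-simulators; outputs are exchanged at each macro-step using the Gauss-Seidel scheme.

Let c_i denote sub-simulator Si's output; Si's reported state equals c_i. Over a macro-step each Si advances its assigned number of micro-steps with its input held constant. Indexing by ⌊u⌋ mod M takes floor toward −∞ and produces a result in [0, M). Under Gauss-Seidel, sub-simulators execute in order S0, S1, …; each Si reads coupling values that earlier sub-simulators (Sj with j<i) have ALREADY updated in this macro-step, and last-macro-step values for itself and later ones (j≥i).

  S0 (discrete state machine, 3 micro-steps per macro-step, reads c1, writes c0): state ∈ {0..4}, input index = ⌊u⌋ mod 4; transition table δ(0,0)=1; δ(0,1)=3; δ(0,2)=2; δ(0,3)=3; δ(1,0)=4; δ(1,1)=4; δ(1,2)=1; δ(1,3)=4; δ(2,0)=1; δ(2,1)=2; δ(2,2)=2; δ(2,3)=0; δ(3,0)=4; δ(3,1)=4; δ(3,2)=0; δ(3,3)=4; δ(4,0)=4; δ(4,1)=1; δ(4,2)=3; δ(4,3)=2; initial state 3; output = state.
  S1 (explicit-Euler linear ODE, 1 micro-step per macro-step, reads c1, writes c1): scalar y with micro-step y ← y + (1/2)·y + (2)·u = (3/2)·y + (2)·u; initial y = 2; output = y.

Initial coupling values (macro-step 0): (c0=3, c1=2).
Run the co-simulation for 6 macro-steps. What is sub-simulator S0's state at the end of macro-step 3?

macro 1: S0 reads c1=2 → after 3×micro: 2; S1 reads c1=2 → after 1×micro: 7 ⇒ (c0=2, c1=7)
macro 2: S0 reads c1=7 → after 3×micro: 4; S1 reads c1=7 → after 1×micro: 49/2 ⇒ (c0=4, c1=49/2)
macro 3: S0 reads c1=49/2 → after 3×micro: 4; S1 reads c1=49/2 → after 1×micro: 343/4 ⇒ (c0=4, c1=343/4)
macro 4: S0 reads c1=343/4 → after 3×micro: 1; S1 reads c1=343/4 → after 1×micro: 2401/8 ⇒ (c0=1, c1=2401/8)
macro 5: S0 reads c1=2401/8 → after 3×micro: 4; S1 reads c1=2401/8 → after 1×micro: 16807/16 ⇒ (c0=4, c1=16807/16)
macro 6: S0 reads c1=16807/16 → after 3×micro: 2; S1 reads c1=16807/16 → after 1×micro: 117649/32 ⇒ (c0=2, c1=117649/32)

S0 state at macro-step 3 = 4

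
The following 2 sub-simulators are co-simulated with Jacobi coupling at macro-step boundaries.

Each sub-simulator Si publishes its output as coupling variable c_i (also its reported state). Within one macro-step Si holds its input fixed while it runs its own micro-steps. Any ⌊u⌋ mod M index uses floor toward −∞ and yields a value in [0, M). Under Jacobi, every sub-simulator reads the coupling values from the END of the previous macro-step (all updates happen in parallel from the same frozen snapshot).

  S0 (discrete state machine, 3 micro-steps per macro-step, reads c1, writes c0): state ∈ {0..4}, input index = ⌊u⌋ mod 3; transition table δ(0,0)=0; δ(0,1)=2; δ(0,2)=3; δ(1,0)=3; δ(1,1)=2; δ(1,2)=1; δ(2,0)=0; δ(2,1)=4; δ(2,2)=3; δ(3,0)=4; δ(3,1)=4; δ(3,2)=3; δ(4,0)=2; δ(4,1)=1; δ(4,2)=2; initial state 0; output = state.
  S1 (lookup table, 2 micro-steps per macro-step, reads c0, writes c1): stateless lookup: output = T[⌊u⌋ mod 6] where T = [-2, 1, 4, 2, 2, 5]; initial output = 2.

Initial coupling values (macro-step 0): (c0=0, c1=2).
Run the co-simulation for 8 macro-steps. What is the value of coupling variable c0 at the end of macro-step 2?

macro 1: S0 reads c1=2 → after 3×micro: 3; S1 reads c0=0 → after 2×micro: -2 ⇒ (c0=3, c1=-2)
macro 2: S0 reads c1=-2 → after 3×micro: 2; S1 reads c0=3 → after 2×micro: 2 ⇒ (c0=2, c1=2)
macro 3: S0 reads c1=2 → after 3×micro: 3; S1 reads c0=2 → after 2×micro: 4 ⇒ (c0=3, c1=4)
macro 4: S0 reads c1=4 → after 3×micro: 2; S1 reads c0=3 → after 2×micro: 2 ⇒ (c0=2, c1=2)
macro 5: S0 reads c1=2 → after 3×micro: 3; S1 reads c0=2 → after 2×micro: 4 ⇒ (c0=3, c1=4)
macro 6: S0 reads c1=4 → after 3×micro: 2; S1 reads c0=3 → after 2×micro: 2 ⇒ (c0=2, c1=2)
macro 7: S0 reads c1=2 → after 3×micro: 3; S1 reads c0=2 → after 2×micro: 4 ⇒ (c0=3, c1=4)
macro 8: S0 reads c1=4 → after 3×micro: 2; S1 reads c0=3 → after 2×micro: 2 ⇒ (c0=2, c1=2)

c0 at macro-step 2 = 2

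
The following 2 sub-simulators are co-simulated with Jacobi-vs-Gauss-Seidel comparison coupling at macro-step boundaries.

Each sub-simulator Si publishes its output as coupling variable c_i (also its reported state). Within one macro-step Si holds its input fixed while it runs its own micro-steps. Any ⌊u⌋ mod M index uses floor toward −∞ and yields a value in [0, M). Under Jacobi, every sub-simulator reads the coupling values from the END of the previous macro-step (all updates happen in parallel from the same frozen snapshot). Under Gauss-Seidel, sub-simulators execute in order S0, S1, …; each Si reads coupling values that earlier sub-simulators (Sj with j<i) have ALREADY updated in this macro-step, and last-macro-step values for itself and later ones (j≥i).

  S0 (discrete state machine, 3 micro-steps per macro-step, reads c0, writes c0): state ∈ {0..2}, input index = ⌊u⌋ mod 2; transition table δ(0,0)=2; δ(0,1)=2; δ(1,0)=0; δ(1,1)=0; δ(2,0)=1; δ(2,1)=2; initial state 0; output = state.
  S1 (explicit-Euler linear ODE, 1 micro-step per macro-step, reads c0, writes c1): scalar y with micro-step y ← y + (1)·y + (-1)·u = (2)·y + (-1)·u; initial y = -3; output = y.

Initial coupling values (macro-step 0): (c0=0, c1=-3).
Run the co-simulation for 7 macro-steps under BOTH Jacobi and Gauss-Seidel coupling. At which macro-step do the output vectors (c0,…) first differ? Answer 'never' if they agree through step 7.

first divergence at macro-step: never

[Jacobi] macro 1: S0 reads c0=0 → after 3×micro: 0; S1 reads c0=0 → after 1×micro: -6 ⇒ (c0=0, c1=-6)
[Jacobi] macro 2: S0 reads c0=0 → after 3×micro: 0; S1 reads c0=0 → after 1×micro: -12 ⇒ (c0=0, c1=-12)
[Jacobi] macro 3: S0 reads c0=0 → after 3×micro: 0; S1 reads c0=0 → after 1×micro: -24 ⇒ (c0=0, c1=-24)
[Jacobi] macro 4: S0 reads c0=0 → after 3×micro: 0; S1 reads c0=0 → after 1×micro: -48 ⇒ (c0=0, c1=-48)
[Jacobi] macro 5: S0 reads c0=0 → after 3×micro: 0; S1 reads c0=0 → after 1×micro: -96 ⇒ (c0=0, c1=-96)
[Jacobi] macro 6: S0 reads c0=0 → after 3×micro: 0; S1 reads c0=0 → after 1×micro: -192 ⇒ (c0=0, c1=-192)
[Jacobi] macro 7: S0 reads c0=0 → after 3×micro: 0; S1 reads c0=0 → after 1×micro: -384 ⇒ (c0=0, c1=-384)
[Gauss-Seidel] macro 1: S0 reads c0=0 → after 3×micro: 0; S1 reads c0=0 → after 1×micro: -6 ⇒ (c0=0, c1=-6)
[Gauss-Seidel] macro 2: S0 reads c0=0 → after 3×micro: 0; S1 reads c0=0 → after 1×micro: -12 ⇒ (c0=0, c1=-12)
[Gauss-Seidel] macro 3: S0 reads c0=0 → after 3×micro: 0; S1 reads c0=0 → after 1×micro: -24 ⇒ (c0=0, c1=-24)
[Gauss-Seidel] macro 4: S0 reads c0=0 → after 3×micro: 0; S1 reads c0=0 → after 1×micro: -48 ⇒ (c0=0, c1=-48)
[Gauss-Seidel] macro 5: S0 reads c0=0 → after 3×micro: 0; S1 reads c0=0 → after 1×micro: -96 ⇒ (c0=0, c1=-96)
[Gauss-Seidel] macro 6: S0 reads c0=0 → after 3×micro: 0; S1 reads c0=0 → after 1×micro: -192 ⇒ (c0=0, c1=-192)
[Gauss-Seidel] macro 7: S0 reads c0=0 → after 3×micro: 0; S1 reads c0=0 → after 1×micro: -384 ⇒ (c0=0, c1=-384)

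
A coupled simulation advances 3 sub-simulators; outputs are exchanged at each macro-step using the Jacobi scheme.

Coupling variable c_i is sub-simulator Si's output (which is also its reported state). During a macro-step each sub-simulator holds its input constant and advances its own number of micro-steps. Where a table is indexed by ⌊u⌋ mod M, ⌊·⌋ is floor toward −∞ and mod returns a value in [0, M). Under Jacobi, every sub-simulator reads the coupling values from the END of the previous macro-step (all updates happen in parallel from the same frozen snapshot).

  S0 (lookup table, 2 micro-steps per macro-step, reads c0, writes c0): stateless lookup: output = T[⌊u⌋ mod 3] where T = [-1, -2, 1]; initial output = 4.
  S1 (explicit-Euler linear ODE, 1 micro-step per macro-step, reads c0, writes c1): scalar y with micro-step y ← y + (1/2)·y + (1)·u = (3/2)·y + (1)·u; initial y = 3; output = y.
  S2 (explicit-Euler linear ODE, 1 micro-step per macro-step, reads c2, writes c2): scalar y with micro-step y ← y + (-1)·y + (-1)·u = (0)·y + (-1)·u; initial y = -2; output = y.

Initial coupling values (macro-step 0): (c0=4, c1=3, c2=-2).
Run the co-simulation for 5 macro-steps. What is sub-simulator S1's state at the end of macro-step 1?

S1 state at macro-step 1 = 17/2

macro 1: S0 reads c0=4 → after 2×micro: -2; S1 reads c0=4 → after 1×micro: 17/2; S2 reads c2=-2 → after 1×micro: 2 ⇒ (c0=-2, c1=17/2, c2=2)
macro 2: S0 reads c0=-2 → after 2×micro: -2; S1 reads c0=-2 → after 1×micro: 43/4; S2 reads c2=2 → after 1×micro: -2 ⇒ (c0=-2, c1=43/4, c2=-2)
macro 3: S0 reads c0=-2 → after 2×micro: -2; S1 reads c0=-2 → after 1×micro: 113/8; S2 reads c2=-2 → after 1×micro: 2 ⇒ (c0=-2, c1=113/8, c2=2)
macro 4: S0 reads c0=-2 → after 2×micro: -2; S1 reads c0=-2 → after 1×micro: 307/16; S2 reads c2=2 → after 1×micro: -2 ⇒ (c0=-2, c1=307/16, c2=-2)
macro 5: S0 reads c0=-2 → after 2×micro: -2; S1 reads c0=-2 → after 1×micro: 857/32; S2 reads c2=-2 → after 1×micro: 2 ⇒ (c0=-2, c1=857/32, c2=2)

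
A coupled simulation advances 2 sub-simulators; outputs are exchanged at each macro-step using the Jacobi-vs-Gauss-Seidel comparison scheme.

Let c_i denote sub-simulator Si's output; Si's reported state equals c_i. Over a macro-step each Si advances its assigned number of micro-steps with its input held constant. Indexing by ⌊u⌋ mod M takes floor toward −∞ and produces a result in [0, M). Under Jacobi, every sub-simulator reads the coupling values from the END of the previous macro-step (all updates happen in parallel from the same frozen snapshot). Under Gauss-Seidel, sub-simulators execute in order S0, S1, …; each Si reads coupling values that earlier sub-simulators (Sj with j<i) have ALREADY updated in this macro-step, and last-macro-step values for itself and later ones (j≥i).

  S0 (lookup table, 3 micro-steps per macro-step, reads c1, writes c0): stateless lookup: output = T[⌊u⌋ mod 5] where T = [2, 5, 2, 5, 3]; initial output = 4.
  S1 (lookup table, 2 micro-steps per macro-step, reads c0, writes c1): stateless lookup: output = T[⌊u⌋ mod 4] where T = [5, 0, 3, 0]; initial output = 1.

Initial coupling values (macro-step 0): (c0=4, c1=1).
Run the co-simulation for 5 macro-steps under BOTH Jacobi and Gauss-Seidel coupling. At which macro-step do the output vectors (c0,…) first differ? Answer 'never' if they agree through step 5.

[Jacobi] macro 1: S0 reads c1=1 → after 3×micro: 5; S1 reads c0=4 → after 2×micro: 5 ⇒ (c0=5, c1=5)
[Jacobi] macro 2: S0 reads c1=5 → after 3×micro: 2; S1 reads c0=5 → after 2×micro: 0 ⇒ (c0=2, c1=0)
[Jacobi] macro 3: S0 reads c1=0 → after 3×micro: 2; S1 reads c0=2 → after 2×micro: 3 ⇒ (c0=2, c1=3)
[Jacobi] macro 4: S0 reads c1=3 → after 3×micro: 5; S1 reads c0=2 → after 2×micro: 3 ⇒ (c0=5, c1=3)
[Jacobi] macro 5: S0 reads c1=3 → after 3×micro: 5; S1 reads c0=5 → after 2×micro: 0 ⇒ (c0=5, c1=0)
[Gauss-Seidel] macro 1: S0 reads c1=1 → after 3×micro: 5; S1 reads c0=5 → after 2×micro: 0 ⇒ (c0=5, c1=0)
[Gauss-Seidel] macro 2: S0 reads c1=0 → after 3×micro: 2; S1 reads c0=2 → after 2×micro: 3 ⇒ (c0=2, c1=3)
[Gauss-Seidel] macro 3: S0 reads c1=3 → after 3×micro: 5; S1 reads c0=5 → after 2×micro: 0 ⇒ (c0=5, c1=0)
[Gauss-Seidel] macro 4: S0 reads c1=0 → after 3×micro: 2; S1 reads c0=2 → after 2×micro: 3 ⇒ (c0=2, c1=3)
[Gauss-Seidel] macro 5: S0 reads c1=3 → after 3×micro: 5; S1 reads c0=5 → after 2×micro: 0 ⇒ (c0=5, c1=0)

first divergence at macro-step: 1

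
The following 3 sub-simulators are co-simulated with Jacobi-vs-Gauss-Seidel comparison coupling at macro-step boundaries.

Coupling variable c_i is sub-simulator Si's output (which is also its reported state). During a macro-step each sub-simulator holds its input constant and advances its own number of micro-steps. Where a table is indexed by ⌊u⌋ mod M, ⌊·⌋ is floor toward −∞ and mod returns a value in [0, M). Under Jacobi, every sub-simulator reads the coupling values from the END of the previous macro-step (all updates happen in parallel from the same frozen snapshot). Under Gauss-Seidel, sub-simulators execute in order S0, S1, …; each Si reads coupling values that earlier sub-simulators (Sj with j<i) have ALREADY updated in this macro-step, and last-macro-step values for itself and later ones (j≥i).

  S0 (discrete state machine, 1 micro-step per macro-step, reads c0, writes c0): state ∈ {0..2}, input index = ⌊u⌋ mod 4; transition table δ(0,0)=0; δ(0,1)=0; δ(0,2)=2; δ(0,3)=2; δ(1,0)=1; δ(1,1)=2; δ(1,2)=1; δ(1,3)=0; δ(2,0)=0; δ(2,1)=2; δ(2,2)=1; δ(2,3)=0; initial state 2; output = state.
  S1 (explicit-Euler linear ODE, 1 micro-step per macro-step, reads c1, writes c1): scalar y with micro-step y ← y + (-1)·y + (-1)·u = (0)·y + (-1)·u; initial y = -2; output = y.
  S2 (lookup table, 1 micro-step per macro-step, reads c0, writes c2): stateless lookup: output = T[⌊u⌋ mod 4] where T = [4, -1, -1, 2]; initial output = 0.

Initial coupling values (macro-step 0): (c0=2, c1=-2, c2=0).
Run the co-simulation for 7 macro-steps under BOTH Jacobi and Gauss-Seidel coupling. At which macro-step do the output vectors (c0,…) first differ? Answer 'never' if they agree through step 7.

[Jacobi] macro 1: S0 reads c0=2 → after 1×micro: 1; S1 reads c1=-2 → after 1×micro: 2; S2 reads c0=2 → after 1×micro: -1 ⇒ (c0=1, c1=2, c2=-1)
[Jacobi] macro 2: S0 reads c0=1 → after 1×micro: 2; S1 reads c1=2 → after 1×micro: -2; S2 reads c0=1 → after 1×micro: -1 ⇒ (c0=2, c1=-2, c2=-1)
[Jacobi] macro 3: S0 reads c0=2 → after 1×micro: 1; S1 reads c1=-2 → after 1×micro: 2; S2 reads c0=2 → after 1×micro: -1 ⇒ (c0=1, c1=2, c2=-1)
[Jacobi] macro 4: S0 reads c0=1 → after 1×micro: 2; S1 reads c1=2 → after 1×micro: -2; S2 reads c0=1 → after 1×micro: -1 ⇒ (c0=2, c1=-2, c2=-1)
[Jacobi] macro 5: S0 reads c0=2 → after 1×micro: 1; S1 reads c1=-2 → after 1×micro: 2; S2 reads c0=2 → after 1×micro: -1 ⇒ (c0=1, c1=2, c2=-1)
[Jacobi] macro 6: S0 reads c0=1 → after 1×micro: 2; S1 reads c1=2 → after 1×micro: -2; S2 reads c0=1 → after 1×micro: -1 ⇒ (c0=2, c1=-2, c2=-1)
[Jacobi] macro 7: S0 reads c0=2 → after 1×micro: 1; S1 reads c1=-2 → after 1×micro: 2; S2 reads c0=2 → after 1×micro: -1 ⇒ (c0=1, c1=2, c2=-1)
[Gauss-Seidel] macro 1: S0 reads c0=2 → after 1×micro: 1; S1 reads c1=-2 → after 1×micro: 2; S2 reads c0=1 → after 1×micro: -1 ⇒ (c0=1, c1=2, c2=-1)
[Gauss-Seidel] macro 2: S0 reads c0=1 → after 1×micro: 2; S1 reads c1=2 → after 1×micro: -2; S2 reads c0=2 → after 1×micro: -1 ⇒ (c0=2, c1=-2, c2=-1)
[Gauss-Seidel] macro 3: S0 reads c0=2 → after 1×micro: 1; S1 reads c1=-2 → after 1×micro: 2; S2 reads c0=1 → after 1×micro: -1 ⇒ (c0=1, c1=2, c2=-1)
[Gauss-Seidel] macro 4: S0 reads c0=1 → after 1×micro: 2; S1 reads c1=2 → after 1×micro: -2; S2 reads c0=2 → after 1×micro: -1 ⇒ (c0=2, c1=-2, c2=-1)
[Gauss-Seidel] macro 5: S0 reads c0=2 → after 1×micro: 1; S1 reads c1=-2 → after 1×micro: 2; S2 reads c0=1 → after 1×micro: -1 ⇒ (c0=1, c1=2, c2=-1)
[Gauss-Seidel] macro 6: S0 reads c0=1 → after 1×micro: 2; S1 reads c1=2 → after 1×micro: -2; S2 reads c0=2 → after 1×micro: -1 ⇒ (c0=2, c1=-2, c2=-1)
[Gauss-Seidel] macro 7: S0 reads c0=2 → after 1×micro: 1; S1 reads c1=-2 → after 1×micro: 2; S2 reads c0=1 → after 1×micro: -1 ⇒ (c0=1, c1=2, c2=-1)

first divergence at macro-step: never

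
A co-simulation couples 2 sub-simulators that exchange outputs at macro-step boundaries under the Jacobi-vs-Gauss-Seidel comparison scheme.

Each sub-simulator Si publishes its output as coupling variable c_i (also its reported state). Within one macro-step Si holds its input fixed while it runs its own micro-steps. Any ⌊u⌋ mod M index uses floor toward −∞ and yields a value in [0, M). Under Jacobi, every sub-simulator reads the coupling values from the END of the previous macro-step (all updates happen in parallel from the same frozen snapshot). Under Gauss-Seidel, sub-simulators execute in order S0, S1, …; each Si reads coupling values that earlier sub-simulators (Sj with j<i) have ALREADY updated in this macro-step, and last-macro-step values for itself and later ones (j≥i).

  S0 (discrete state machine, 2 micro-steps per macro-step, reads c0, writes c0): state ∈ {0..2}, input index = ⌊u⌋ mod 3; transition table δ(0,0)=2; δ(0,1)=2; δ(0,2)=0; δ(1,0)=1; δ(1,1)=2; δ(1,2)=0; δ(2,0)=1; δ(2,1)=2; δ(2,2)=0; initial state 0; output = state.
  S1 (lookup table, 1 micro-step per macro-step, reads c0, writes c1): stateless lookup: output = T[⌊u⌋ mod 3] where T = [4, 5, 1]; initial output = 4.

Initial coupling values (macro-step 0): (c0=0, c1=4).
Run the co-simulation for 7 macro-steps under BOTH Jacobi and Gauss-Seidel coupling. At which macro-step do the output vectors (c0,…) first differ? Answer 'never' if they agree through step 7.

first divergence at macro-step: 1

[Jacobi] macro 1: S0 reads c0=0 → after 2×micro: 1; S1 reads c0=0 → after 1×micro: 4 ⇒ (c0=1, c1=4)
[Jacobi] macro 2: S0 reads c0=1 → after 2×micro: 2; S1 reads c0=1 → after 1×micro: 5 ⇒ (c0=2, c1=5)
[Jacobi] macro 3: S0 reads c0=2 → after 2×micro: 0; S1 reads c0=2 → after 1×micro: 1 ⇒ (c0=0, c1=1)
[Jacobi] macro 4: S0 reads c0=0 → after 2×micro: 1; S1 reads c0=0 → after 1×micro: 4 ⇒ (c0=1, c1=4)
[Jacobi] macro 5: S0 reads c0=1 → after 2×micro: 2; S1 reads c0=1 → after 1×micro: 5 ⇒ (c0=2, c1=5)
[Jacobi] macro 6: S0 reads c0=2 → after 2×micro: 0; S1 reads c0=2 → after 1×micro: 1 ⇒ (c0=0, c1=1)
[Jacobi] macro 7: S0 reads c0=0 → after 2×micro: 1; S1 reads c0=0 → after 1×micro: 4 ⇒ (c0=1, c1=4)
[Gauss-Seidel] macro 1: S0 reads c0=0 → after 2×micro: 1; S1 reads c0=1 → after 1×micro: 5 ⇒ (c0=1, c1=5)
[Gauss-Seidel] macro 2: S0 reads c0=1 → after 2×micro: 2; S1 reads c0=2 → after 1×micro: 1 ⇒ (c0=2, c1=1)
[Gauss-Seidel] macro 3: S0 reads c0=2 → after 2×micro: 0; S1 reads c0=0 → after 1×micro: 4 ⇒ (c0=0, c1=4)
[Gauss-Seidel] macro 4: S0 reads c0=0 → after 2×micro: 1; S1 reads c0=1 → after 1×micro: 5 ⇒ (c0=1, c1=5)
[Gauss-Seidel] macro 5: S0 reads c0=1 → after 2×micro: 2; S1 reads c0=2 → after 1×micro: 1 ⇒ (c0=2, c1=1)
[Gauss-Seidel] macro 6: S0 reads c0=2 → after 2×micro: 0; S1 reads c0=0 → after 1×micro: 4 ⇒ (c0=0, c1=4)
[Gauss-Seidel] macro 7: S0 reads c0=0 → after 2×micro: 1; S1 reads c0=1 → after 1×micro: 5 ⇒ (c0=1, c1=5)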